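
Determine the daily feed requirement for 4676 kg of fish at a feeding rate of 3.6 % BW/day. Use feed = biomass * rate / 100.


Feeding rate fraction = 3.6% / 100 = 0.036
Daily feed = 4676 kg * 0.036 = 168.336 kg/day

168.336 kg/day


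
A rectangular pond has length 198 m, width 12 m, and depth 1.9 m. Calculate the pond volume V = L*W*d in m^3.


Base area = L * W = 198 * 12 = 2376 m^2
Volume = area * depth = 2376 * 1.9 = 4514.4 m^3

4514.4 m^3


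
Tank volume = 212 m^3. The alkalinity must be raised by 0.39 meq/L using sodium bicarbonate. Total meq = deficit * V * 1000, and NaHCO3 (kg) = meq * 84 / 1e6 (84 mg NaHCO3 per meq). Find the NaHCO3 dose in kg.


Tank volume in L = 212 m^3 * 1000 = 212000 L
Total meq required = 0.39 meq/L * 212000 L = 82680 meq
NaHCO3 mass = 82680 meq * 84 mg/meq / 1e6 = 6.94512 kg

6.94512 kg


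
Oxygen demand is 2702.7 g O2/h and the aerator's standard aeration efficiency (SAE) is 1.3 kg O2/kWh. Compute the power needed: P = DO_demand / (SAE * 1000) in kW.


SAE in g O2/kWh = 1.3 * 1000 = 1300 g/kWh
P = DO_demand / SAE_g = 2702.7 / 1300 = 2.079 kW

2.079 kW


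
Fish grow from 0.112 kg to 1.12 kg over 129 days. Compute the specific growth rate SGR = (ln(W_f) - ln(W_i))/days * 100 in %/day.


ln(W_f) = ln(1.12) = 0.11332869
ln(W_i) = ln(0.112) = -2.1892564
ln(W_f) - ln(W_i) = 0.11332869 - -2.1892564 = 2.3025851
SGR = 2.3025851 / 129 * 100 = 1.78495 %/day

1.78495 %/day


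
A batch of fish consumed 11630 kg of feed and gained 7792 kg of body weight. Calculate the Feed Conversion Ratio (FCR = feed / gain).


FCR = feed consumed / weight gained
FCR = 11630 kg / 7792 kg = 1.49256

1.49256


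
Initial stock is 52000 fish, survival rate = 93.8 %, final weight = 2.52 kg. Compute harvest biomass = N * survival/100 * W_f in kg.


Survivors = 52000 * 93.8/100 = 48776 fish
Harvest biomass = survivors * W_f = 48776 * 2.52 = 122915.52 kg

122915.52 kg


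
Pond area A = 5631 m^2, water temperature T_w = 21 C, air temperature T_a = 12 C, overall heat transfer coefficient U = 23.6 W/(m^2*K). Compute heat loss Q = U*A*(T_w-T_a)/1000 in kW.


Temperature difference dT = 21 - 12 = 9 K
Heat loss (W) = U * A * dT = 23.6 * 5631 * 9 = 1196024.4 W
Convert to kW: 1196024.4 / 1000 = 1196.0244 kW

1196.0244 kW


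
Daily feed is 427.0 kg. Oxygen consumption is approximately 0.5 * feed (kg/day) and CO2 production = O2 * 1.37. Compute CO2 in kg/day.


O2 = 427.0 * 0.5 = 213.5
CO2 = 213.5 * 1.37 = 292.495

292.495 kg/day


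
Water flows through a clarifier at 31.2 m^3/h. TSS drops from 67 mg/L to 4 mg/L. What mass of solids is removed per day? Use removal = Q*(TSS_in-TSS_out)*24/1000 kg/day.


Concentration drop: TSS_in - TSS_out = 67 - 4 = 63 mg/L
Hourly solids removed = Q * dTSS = 31.2 m^3/h * 63 mg/L = 1965.6 g/h  (m^3/h * mg/L = g/h)
Daily solids removed = 1965.6 * 24 = 47174.4 g/day
Convert g to kg: 47174.4 / 1000 = 47.1744 kg/day

47.1744 kg/day


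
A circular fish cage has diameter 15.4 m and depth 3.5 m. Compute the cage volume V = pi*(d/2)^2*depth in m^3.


r = d/2 = 15.4/2 = 7.7 m
Base area = pi*r^2 = pi*7.7^2 = 186.26503 m^2
Volume = 186.26503 * 3.5 = 651.928 m^3

651.928 m^3


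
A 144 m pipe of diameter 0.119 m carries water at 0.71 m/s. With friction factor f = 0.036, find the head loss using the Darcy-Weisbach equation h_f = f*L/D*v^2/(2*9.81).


v^2 = 0.71^2 = 0.5041 m^2/s^2
L/D = 144/0.119 = 1210.084
h_f = f*(L/D)*v^2/(2g) = 0.036 * 1210.084 * 0.5041 / 19.62 = 1.11927 m

1.11927 m


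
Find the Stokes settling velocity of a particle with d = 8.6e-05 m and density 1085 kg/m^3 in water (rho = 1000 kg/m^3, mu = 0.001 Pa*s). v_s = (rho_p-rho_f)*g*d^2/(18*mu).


Density difference: rho_p - rho_f = 1085 - 1000 = 85 kg/m^3
d^2 = (8.6e-05)^2 = 7.396e-09 m^2
Numerator = (rho_p - rho_f) * g * d^2 = 85 * 9.81 * 7.396e-09 = 6.1671546e-06
Denominator = 18 * mu = 18 * 0.001 = 0.018
v_s = 6.1671546e-06 / 0.018 = 3.4262e-04 m/s
Check: Re = rho_f * v_s * d / mu = 1000 * 3.4262e-04 * 8.6e-05 / 0.001 = 0.0295 < 1, so Stokes' law applies.

3.4262e-04 m/s


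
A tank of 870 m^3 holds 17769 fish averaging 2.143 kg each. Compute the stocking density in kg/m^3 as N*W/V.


Total biomass = 17769 fish * 2.143 kg = 38078.967 kg
Density = total biomass / volume = 38078.967 / 870 = 43.7689 kg/m^3

43.7689 kg/m^3


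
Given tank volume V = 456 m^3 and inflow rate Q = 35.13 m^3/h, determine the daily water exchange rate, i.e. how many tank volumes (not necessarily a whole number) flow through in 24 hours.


Daily flow volume = 35.13 m^3/h * 24 h = 843.12 m^3/day
Exchanges = daily flow / tank volume = 843.12 / 456 = 1.84895 exchanges/day

1.84895 exchanges/day


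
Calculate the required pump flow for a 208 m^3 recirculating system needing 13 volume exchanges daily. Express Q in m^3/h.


Daily recirculation volume = 208 m^3 * 13 = 2704 m^3/day
Flow rate Q = daily volume / 24 h = 2704 / 24 = 112.667 m^3/h

112.667 m^3/h


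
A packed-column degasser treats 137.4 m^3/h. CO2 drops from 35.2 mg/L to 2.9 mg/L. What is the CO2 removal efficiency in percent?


CO2_out / CO2_in = 2.9 / 35.2 = 0.082386364
Fraction remaining = 0.082386364
efficiency = (1 - 0.082386364) * 100 = 91.7614 %

91.7614 %


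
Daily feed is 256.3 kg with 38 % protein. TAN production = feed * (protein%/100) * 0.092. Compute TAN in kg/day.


Protein in feed = 256.3 * 38/100 = 97.394 kg/day
TAN = protein * 0.092 = 97.394 * 0.092 = 8.960248 kg/day

8.960248 kg/day


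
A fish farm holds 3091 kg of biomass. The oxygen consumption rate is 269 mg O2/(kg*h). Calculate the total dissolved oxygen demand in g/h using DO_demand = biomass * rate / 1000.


Total O2 consumption (mg/h) = 3091 kg * 269 mg/(kg*h) = 831479 mg/h
Convert to g/h: 831479 / 1000 = 831.479 g/h

831.479 g/h


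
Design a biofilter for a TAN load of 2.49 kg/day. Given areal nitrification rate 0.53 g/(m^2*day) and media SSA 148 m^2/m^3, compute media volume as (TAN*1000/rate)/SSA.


A = 2.49*1000 / 0.53 = 4698.1132 m^2
V = 4698.1132 / 148 = 31.744

31.744 m^3


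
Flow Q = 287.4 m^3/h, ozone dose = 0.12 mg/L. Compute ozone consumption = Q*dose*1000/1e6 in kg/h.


O3 demand (mg/h) = Q * dose * 1000 = 287.4 * 0.12 * 1000 = 34488 mg/h
Convert mg to kg: 34488 / 1e6 = 0.034488 kg/h

0.034488 kg/h


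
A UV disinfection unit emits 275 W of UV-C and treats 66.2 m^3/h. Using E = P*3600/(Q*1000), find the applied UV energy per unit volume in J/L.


Energy delivered per hour = 275 W * 3600 s = 990000 J/h
Volume treated per hour = 66.2 m^3/h * 1000 = 66200 L/h
dose = 990000 / 66200 = 14.9547 J/L

14.9547 J/L


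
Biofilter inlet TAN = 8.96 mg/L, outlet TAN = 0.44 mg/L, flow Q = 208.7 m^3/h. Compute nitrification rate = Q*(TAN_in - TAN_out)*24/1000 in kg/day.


Concentration drop: TAN_in - TAN_out = 8.96 - 0.44 = 8.52 mg/L
Hourly TAN removed = Q * dTAN = 208.7 m^3/h * 8.52 mg/L = 1778.124 g/h  (m^3/h * mg/L = g/h)
Daily TAN removed = 1778.124 * 24 = 42674.976 g/day
Convert to kg/day: 42674.976 / 1000 = 42.674976 kg/day

42.674976 kg/day


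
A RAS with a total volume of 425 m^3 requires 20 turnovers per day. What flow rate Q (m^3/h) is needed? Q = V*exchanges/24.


Daily recirculation volume = 425 m^3 * 20 = 8500 m^3/day
Flow rate Q = daily volume / 24 h = 8500 / 24 = 354.167 m^3/h

354.167 m^3/h


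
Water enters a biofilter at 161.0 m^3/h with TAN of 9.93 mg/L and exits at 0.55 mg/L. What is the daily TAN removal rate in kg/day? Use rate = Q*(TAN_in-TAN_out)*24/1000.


Concentration drop: TAN_in - TAN_out = 9.93 - 0.55 = 9.38 mg/L
Hourly TAN removed = Q * dTAN = 161.0 m^3/h * 9.38 mg/L = 1510.18 g/h  (m^3/h * mg/L = g/h)
Daily TAN removed = 1510.18 * 24 = 36244.32 g/day
Convert to kg/day: 36244.32 / 1000 = 36.24432 kg/day

36.24432 kg/day


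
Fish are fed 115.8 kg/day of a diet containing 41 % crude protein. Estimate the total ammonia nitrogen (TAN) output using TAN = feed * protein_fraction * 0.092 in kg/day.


Protein in feed = 115.8 * 41/100 = 47.478 kg/day
TAN = protein * 0.092 = 47.478 * 0.092 = 4.367976 kg/day

4.367976 kg/day


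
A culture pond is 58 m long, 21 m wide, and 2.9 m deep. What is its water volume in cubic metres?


Base area = L * W = 58 * 21 = 1218 m^2
Volume = area * depth = 1218 * 2.9 = 3532.2 m^3

3532.2 m^3


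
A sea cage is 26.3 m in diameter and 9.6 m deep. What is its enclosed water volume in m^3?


r = d/2 = 26.3/2 = 13.15 m
Base area = pi*r^2 = pi*13.15^2 = 543.25206 m^2
Volume = 543.25206 * 9.6 = 5215.22 m^3

5215.22 m^3


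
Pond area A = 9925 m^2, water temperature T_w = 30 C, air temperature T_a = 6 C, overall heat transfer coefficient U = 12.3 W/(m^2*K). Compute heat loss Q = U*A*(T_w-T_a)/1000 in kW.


Temperature difference dT = 30 - 6 = 24 K
Heat loss (W) = U * A * dT = 12.3 * 9925 * 24 = 2929860 W
Convert to kW: 2929860 / 1000 = 2929.86 kW

2929.86 kW


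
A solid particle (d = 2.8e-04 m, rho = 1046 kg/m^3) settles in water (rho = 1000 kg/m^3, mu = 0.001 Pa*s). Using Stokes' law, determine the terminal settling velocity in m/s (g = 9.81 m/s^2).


Density difference: rho_p - rho_f = 1046 - 1000 = 46 kg/m^3
d^2 = (2.8e-04)^2 = 7.84e-08 m^2
Numerator = (rho_p - rho_f) * g * d^2 = 46 * 9.81 * 7.84e-08 = 3.5378784e-05
Denominator = 18 * mu = 18 * 0.001 = 0.018
v_s = 3.5378784e-05 / 0.018 = 0.00196549 m/s
Check: Re = rho_f * v_s * d / mu = 1000 * 0.00196549 * 2.8e-04 / 0.001 = 0.55 < 1, so Stokes' law applies.

0.00196549 m/s


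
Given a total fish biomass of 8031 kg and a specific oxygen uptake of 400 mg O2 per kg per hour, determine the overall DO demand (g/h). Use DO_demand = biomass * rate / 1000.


Total O2 consumption (mg/h) = 8031 kg * 400 mg/(kg*h) = 3212400 mg/h
Convert to g/h: 3212400 / 1000 = 3212.4 g/h

3212.4 g/h


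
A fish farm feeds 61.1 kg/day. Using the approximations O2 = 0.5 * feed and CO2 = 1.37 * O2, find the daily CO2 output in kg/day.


O2 = 61.1 * 0.5 = 30.55
CO2 = 30.55 * 1.37 = 41.8535

41.8535 kg/day


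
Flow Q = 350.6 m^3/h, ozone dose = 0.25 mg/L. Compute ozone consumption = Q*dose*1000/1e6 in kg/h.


O3 demand (mg/h) = Q * dose * 1000 = 350.6 * 0.25 * 1000 = 87650 mg/h
Convert mg to kg: 87650 / 1e6 = 0.08765 kg/h

0.08765 kg/h


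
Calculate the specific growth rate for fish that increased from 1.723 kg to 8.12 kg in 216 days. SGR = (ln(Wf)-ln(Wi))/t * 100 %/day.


ln(W_f) = ln(8.12) = 2.0943302
ln(W_i) = ln(1.723) = 0.54406696
ln(W_f) - ln(W_i) = 2.0943302 - 0.54406696 = 1.5502632
SGR = 1.5502632 / 216 * 100 = 0.717714 %/day

0.717714 %/day


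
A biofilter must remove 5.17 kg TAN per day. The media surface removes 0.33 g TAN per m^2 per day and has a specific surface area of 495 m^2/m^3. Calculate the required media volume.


A = 5.17*1000 / 0.33 = 15666.667 m^2
V = 15666.667 / 495 = 31.6498

31.6498 m^3


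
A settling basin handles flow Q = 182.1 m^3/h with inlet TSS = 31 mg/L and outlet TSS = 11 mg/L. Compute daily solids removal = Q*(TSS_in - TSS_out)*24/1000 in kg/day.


Concentration drop: TSS_in - TSS_out = 31 - 11 = 20 mg/L
Hourly solids removed = Q * dTSS = 182.1 m^3/h * 20 mg/L = 3642 g/h  (m^3/h * mg/L = g/h)
Daily solids removed = 3642 * 24 = 87408 g/day
Convert g to kg: 87408 / 1000 = 87.408 kg/day

87.408 kg/day


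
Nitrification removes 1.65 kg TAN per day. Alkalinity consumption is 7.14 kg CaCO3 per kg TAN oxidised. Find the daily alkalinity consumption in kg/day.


Alkalinity factor: 7.14 kg CaCO3 consumed per kg TAN nitrified
alk = 1.65 kg TAN * 7.14 = 11.781 kg CaCO3/day

11.781 kg CaCO3/day


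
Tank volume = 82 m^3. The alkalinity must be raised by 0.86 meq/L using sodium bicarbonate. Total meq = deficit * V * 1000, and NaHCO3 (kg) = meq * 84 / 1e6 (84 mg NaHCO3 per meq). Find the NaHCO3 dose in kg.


Tank volume in L = 82 m^3 * 1000 = 82000 L
Total meq required = 0.86 meq/L * 82000 L = 70520 meq
NaHCO3 mass = 70520 meq * 84 mg/meq / 1e6 = 5.92368 kg

5.92368 kg


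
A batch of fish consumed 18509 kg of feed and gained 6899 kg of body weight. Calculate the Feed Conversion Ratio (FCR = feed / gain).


FCR = feed consumed / weight gained
FCR = 18509 kg / 6899 kg = 2.68285

2.68285


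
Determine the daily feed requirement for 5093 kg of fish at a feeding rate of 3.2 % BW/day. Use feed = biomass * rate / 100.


Feeding rate fraction = 3.2% / 100 = 0.032
Daily feed = 5093 kg * 0.032 = 162.976 kg/day

162.976 kg/day


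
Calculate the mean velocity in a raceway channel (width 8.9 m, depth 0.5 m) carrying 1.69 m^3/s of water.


Cross-sectional area = W * d = 8.9 * 0.5 = 4.45 m^2
Velocity = Q / A = 1.69 / 4.45 = 0.379775 m/s

0.379775 m/s


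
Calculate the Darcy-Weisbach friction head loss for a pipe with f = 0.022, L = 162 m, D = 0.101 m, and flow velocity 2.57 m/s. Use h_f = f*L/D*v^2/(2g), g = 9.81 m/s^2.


v^2 = 2.57^2 = 6.6049 m^2/s^2
L/D = 162/0.101 = 1603.9604
h_f = f*(L/D)*v^2/(2g) = 0.022 * 1603.9604 * 6.6049 / 19.62 = 11.8791 m

11.8791 m


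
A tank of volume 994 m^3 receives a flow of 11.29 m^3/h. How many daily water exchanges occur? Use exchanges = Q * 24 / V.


Daily flow volume = 11.29 m^3/h * 24 h = 270.96 m^3/day
Exchanges = daily flow / tank volume = 270.96 / 994 = 0.272596 exchanges/day

0.272596 exchanges/day


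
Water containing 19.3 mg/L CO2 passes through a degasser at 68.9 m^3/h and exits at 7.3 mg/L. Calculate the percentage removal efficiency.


CO2_out / CO2_in = 7.3 / 19.3 = 0.37823834
Fraction remaining = 0.37823834
efficiency = (1 - 0.37823834) * 100 = 62.1762 %

62.1762 %


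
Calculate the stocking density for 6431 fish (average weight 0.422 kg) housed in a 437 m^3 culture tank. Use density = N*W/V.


Total biomass = 6431 fish * 0.422 kg = 2713.882 kg
Density = total biomass / volume = 2713.882 / 437 = 6.21026 kg/m^3

6.21026 kg/m^3


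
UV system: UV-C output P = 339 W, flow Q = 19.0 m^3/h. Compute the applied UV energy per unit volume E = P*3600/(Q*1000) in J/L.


Energy delivered per hour = 339 W * 3600 s = 1220400 J/h
Volume treated per hour = 19.0 m^3/h * 1000 = 19000 L/h
dose = 1220400 / 19000 = 64.2316 J/L

64.2316 J/L


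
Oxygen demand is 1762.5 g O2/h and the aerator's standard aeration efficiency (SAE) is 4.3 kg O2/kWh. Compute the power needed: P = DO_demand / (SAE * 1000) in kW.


SAE in g O2/kWh = 4.3 * 1000 = 4300 g/kWh
P = DO_demand / SAE_g = 1762.5 / 4300 = 0.409884 kW

0.409884 kW


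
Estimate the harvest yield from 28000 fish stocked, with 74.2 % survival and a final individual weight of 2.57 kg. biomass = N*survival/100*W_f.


Survivors = 28000 * 74.2/100 = 20776 fish
Harvest biomass = survivors * W_f = 20776 * 2.57 = 53394.32 kg

53394.32 kg


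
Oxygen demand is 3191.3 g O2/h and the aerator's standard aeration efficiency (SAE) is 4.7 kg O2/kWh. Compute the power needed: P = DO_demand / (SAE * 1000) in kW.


SAE in g O2/kWh = 4.7 * 1000 = 4700 g/kWh
P = DO_demand / SAE_g = 3191.3 / 4700 = 0.679 kW

0.679 kW


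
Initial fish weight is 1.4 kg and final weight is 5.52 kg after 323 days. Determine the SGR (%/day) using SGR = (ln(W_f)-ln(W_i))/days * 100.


ln(W_f) = ln(5.52) = 1.7083779
ln(W_i) = ln(1.4) = 0.33647224
ln(W_f) - ln(W_i) = 1.7083779 - 0.33647224 = 1.3719057
SGR = 1.3719057 / 323 * 100 = 0.424739 %/day

0.424739 %/day


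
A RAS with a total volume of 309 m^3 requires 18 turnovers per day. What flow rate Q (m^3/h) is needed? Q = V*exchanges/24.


Daily recirculation volume = 309 m^3 * 18 = 5562 m^3/day
Flow rate Q = daily volume / 24 h = 5562 / 24 = 231.75 m^3/h

231.75 m^3/h


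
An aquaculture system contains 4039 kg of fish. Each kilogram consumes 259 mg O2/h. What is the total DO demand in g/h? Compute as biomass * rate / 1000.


Total O2 consumption (mg/h) = 4039 kg * 259 mg/(kg*h) = 1046101 mg/h
Convert to g/h: 1046101 / 1000 = 1046.101 g/h

1046.101 g/h


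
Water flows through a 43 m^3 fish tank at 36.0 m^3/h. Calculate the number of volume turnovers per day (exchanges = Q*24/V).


Daily flow volume = 36.0 m^3/h * 24 h = 864 m^3/day
Exchanges = daily flow / tank volume = 864 / 43 = 20.093 exchanges/day

20.093 exchanges/day


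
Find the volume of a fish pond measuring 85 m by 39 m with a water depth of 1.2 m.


Base area = L * W = 85 * 39 = 3315 m^2
Volume = area * depth = 3315 * 1.2 = 3978 m^3

3978 m^3


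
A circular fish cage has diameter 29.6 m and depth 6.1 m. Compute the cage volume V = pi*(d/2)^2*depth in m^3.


r = d/2 = 29.6/2 = 14.8 m
Base area = pi*r^2 = pi*14.8^2 = 688.13445 m^2
Volume = 688.13445 * 6.1 = 4197.62 m^3

4197.62 m^3


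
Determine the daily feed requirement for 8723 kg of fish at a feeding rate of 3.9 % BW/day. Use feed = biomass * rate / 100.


Feeding rate fraction = 3.9% / 100 = 0.039
Daily feed = 8723 kg * 0.039 = 340.197 kg/day

340.197 kg/day


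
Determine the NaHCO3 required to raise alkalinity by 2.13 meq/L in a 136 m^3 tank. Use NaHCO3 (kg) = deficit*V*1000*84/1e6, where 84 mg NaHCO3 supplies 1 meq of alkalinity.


Tank volume in L = 136 m^3 * 1000 = 136000 L
Total meq required = 2.13 meq/L * 136000 L = 289680 meq
NaHCO3 mass = 289680 meq * 84 mg/meq / 1e6 = 24.3331 kg

24.3331 kg


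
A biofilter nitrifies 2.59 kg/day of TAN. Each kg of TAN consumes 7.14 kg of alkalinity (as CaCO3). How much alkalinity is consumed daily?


Alkalinity factor: 7.14 kg CaCO3 consumed per kg TAN nitrified
alk = 2.59 kg TAN * 7.14 = 18.4926 kg CaCO3/day

18.4926 kg CaCO3/day


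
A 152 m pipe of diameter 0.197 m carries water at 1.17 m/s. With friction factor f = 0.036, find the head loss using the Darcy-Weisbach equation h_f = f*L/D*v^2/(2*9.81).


v^2 = 1.17^2 = 1.3689 m^2/s^2
L/D = 152/0.197 = 771.5736
h_f = f*(L/D)*v^2/(2g) = 0.036 * 771.5736 * 1.3689 / 19.62 = 1.93799 m

1.93799 m


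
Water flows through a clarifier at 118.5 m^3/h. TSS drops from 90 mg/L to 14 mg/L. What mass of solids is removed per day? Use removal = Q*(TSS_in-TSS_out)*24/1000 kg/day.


Concentration drop: TSS_in - TSS_out = 90 - 14 = 76 mg/L
Hourly solids removed = Q * dTSS = 118.5 m^3/h * 76 mg/L = 9006 g/h  (m^3/h * mg/L = g/h)
Daily solids removed = 9006 * 24 = 216144 g/day
Convert g to kg: 216144 / 1000 = 216.144 kg/day

216.144 kg/day


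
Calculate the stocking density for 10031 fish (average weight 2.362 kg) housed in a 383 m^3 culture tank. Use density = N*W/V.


Total biomass = 10031 fish * 2.362 kg = 23693.222 kg
Density = total biomass / volume = 23693.222 / 383 = 61.8622 kg/m^3

61.8622 kg/m^3


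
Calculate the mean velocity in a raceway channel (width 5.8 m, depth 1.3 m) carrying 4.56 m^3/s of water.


Cross-sectional area = W * d = 5.8 * 1.3 = 7.54 m^2
Velocity = Q / A = 4.56 / 7.54 = 0.604775 m/s

0.604775 m/s


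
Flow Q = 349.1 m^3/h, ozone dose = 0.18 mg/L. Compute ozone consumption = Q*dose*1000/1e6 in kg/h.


O3 demand (mg/h) = Q * dose * 1000 = 349.1 * 0.18 * 1000 = 62838 mg/h
Convert mg to kg: 62838 / 1e6 = 0.062838 kg/h

0.062838 kg/h


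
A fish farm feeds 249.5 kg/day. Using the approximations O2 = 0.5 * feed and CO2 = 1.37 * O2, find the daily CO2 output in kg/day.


O2 = 249.5 * 0.5 = 124.75
CO2 = 124.75 * 1.37 = 170.9075

170.9075 kg/day


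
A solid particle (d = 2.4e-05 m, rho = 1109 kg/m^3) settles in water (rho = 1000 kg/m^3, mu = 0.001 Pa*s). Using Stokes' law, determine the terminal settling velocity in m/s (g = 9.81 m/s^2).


Density difference: rho_p - rho_f = 1109 - 1000 = 109 kg/m^3
d^2 = (2.4e-05)^2 = 5.76e-10 m^2
Numerator = (rho_p - rho_f) * g * d^2 = 109 * 9.81 * 5.76e-10 = 6.1591104e-07
Denominator = 18 * mu = 18 * 0.001 = 0.018
v_s = 6.1591104e-07 / 0.018 = 3.42173e-05 m/s
Check: Re = rho_f * v_s * d / mu = 1000 * 3.42173e-05 * 2.4e-05 / 0.001 = 8.21e-04 < 1, so Stokes' law applies.

3.42173e-05 m/s


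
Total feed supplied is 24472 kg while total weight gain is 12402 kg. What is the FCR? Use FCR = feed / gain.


FCR = feed consumed / weight gained
FCR = 24472 kg / 12402 kg = 1.97323

1.97323


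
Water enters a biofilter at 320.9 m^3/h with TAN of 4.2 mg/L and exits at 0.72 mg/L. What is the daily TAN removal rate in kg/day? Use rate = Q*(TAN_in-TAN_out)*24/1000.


Concentration drop: TAN_in - TAN_out = 4.2 - 0.72 = 3.48 mg/L
Hourly TAN removed = Q * dTAN = 320.9 m^3/h * 3.48 mg/L = 1116.732 g/h  (m^3/h * mg/L = g/h)
Daily TAN removed = 1116.732 * 24 = 26801.568 g/day
Convert to kg/day: 26801.568 / 1000 = 26.801568 kg/day

26.801568 kg/day


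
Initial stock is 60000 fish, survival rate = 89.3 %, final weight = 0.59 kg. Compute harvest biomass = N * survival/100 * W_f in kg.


Survivors = 60000 * 89.3/100 = 53580 fish
Harvest biomass = survivors * W_f = 53580 * 0.59 = 31612.2 kg

31612.2 kg


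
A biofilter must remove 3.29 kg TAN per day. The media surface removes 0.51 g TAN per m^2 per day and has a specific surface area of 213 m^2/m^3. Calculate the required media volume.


A = 3.29*1000 / 0.51 = 6450.9804 m^2
V = 6450.9804 / 213 = 30.2863

30.2863 m^3


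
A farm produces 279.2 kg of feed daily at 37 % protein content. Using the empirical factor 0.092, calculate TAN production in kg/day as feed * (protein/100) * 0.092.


Protein in feed = 279.2 * 37/100 = 103.304 kg/day
TAN = protein * 0.092 = 103.304 * 0.092 = 9.503968 kg/day

9.503968 kg/day


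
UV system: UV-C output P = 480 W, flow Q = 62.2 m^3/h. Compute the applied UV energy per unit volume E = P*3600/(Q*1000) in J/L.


Energy delivered per hour = 480 W * 3600 s = 1728000 J/h
Volume treated per hour = 62.2 m^3/h * 1000 = 62200 L/h
dose = 1728000 / 62200 = 27.7814 J/L

27.7814 J/L


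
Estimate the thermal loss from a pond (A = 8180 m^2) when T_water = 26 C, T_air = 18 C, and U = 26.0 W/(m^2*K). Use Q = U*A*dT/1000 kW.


Temperature difference dT = 26 - 18 = 8 K
Heat loss (W) = U * A * dT = 26.0 * 8180 * 8 = 1701440 W
Convert to kW: 1701440 / 1000 = 1701.44 kW

1701.44 kW


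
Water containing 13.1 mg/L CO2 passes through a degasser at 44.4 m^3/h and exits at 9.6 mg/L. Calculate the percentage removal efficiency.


CO2_out / CO2_in = 9.6 / 13.1 = 0.73282443
Fraction remaining = 0.73282443
efficiency = (1 - 0.73282443) * 100 = 26.7176 %

26.7176 %


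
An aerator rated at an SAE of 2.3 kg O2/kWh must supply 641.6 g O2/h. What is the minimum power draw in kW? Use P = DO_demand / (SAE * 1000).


SAE in g O2/kWh = 2.3 * 1000 = 2300 g/kWh
P = DO_demand / SAE_g = 641.6 / 2300 = 0.278957 kW

0.278957 kW


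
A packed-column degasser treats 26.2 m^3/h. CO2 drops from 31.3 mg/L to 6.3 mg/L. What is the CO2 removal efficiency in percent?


CO2_out / CO2_in = 6.3 / 31.3 = 0.20127796
Fraction remaining = 0.20127796
efficiency = (1 - 0.20127796) * 100 = 79.8722 %

79.8722 %


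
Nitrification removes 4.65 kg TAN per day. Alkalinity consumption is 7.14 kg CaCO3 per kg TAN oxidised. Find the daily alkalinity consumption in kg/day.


Alkalinity factor: 7.14 kg CaCO3 consumed per kg TAN nitrified
alk = 4.65 kg TAN * 7.14 = 33.201 kg CaCO3/day

33.201 kg CaCO3/day


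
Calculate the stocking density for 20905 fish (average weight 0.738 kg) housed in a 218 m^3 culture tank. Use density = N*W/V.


Total biomass = 20905 fish * 0.738 kg = 15427.89 kg
Density = total biomass / volume = 15427.89 / 218 = 70.7701 kg/m^3

70.7701 kg/m^3


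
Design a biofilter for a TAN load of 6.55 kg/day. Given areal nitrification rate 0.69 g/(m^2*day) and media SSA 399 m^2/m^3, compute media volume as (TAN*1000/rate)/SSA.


A = 6.55*1000 / 0.69 = 9492.7536 m^2
V = 9492.7536 / 399 = 23.7914

23.7914 m^3


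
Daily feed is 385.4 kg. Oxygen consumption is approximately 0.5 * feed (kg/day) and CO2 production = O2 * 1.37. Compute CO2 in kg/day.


O2 = 385.4 * 0.5 = 192.7
CO2 = 192.7 * 1.37 = 263.999

263.999 kg/day


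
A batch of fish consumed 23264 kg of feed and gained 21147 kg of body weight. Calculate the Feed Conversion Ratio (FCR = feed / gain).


FCR = feed consumed / weight gained
FCR = 23264 kg / 21147 kg = 1.10011

1.10011


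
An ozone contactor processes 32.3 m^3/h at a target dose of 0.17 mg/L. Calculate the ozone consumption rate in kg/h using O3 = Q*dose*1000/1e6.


O3 demand (mg/h) = Q * dose * 1000 = 32.3 * 0.17 * 1000 = 5491 mg/h
Convert mg to kg: 5491 / 1e6 = 0.005491 kg/h

0.005491 kg/h


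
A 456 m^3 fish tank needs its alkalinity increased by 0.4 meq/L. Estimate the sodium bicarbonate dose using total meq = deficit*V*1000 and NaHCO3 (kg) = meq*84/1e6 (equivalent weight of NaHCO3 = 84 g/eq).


Tank volume in L = 456 m^3 * 1000 = 456000 L
Total meq required = 0.4 meq/L * 456000 L = 182400 meq
NaHCO3 mass = 182400 meq * 84 mg/meq / 1e6 = 15.3216 kg

15.3216 kg


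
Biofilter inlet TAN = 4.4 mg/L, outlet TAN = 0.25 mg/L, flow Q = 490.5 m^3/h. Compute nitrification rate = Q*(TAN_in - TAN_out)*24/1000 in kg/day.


Concentration drop: TAN_in - TAN_out = 4.4 - 0.25 = 4.15 mg/L
Hourly TAN removed = Q * dTAN = 490.5 m^3/h * 4.15 mg/L = 2035.575 g/h  (m^3/h * mg/L = g/h)
Daily TAN removed = 2035.575 * 24 = 48853.8 g/day
Convert to kg/day: 48853.8 / 1000 = 48.8538 kg/day

48.8538 kg/day


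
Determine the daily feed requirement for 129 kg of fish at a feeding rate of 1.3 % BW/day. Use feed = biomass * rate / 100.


Feeding rate fraction = 1.3% / 100 = 0.013
Daily feed = 129 kg * 0.013 = 1.677 kg/day

1.677 kg/day


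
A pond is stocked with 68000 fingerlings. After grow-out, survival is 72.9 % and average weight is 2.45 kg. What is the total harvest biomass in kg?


Survivors = 68000 * 72.9/100 = 49572 fish
Harvest biomass = survivors * W_f = 49572 * 2.45 = 121451.4 kg

121451.4 kg


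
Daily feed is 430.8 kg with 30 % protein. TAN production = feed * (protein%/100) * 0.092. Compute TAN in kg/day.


Protein in feed = 430.8 * 30/100 = 129.24 kg/day
TAN = protein * 0.092 = 129.24 * 0.092 = 11.89008 kg/day

11.89008 kg/day


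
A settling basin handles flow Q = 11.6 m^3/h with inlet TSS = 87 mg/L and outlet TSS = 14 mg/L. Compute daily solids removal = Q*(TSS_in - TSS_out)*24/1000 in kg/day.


Concentration drop: TSS_in - TSS_out = 87 - 14 = 73 mg/L
Hourly solids removed = Q * dTSS = 11.6 m^3/h * 73 mg/L = 846.8 g/h  (m^3/h * mg/L = g/h)
Daily solids removed = 846.8 * 24 = 20323.2 g/day
Convert g to kg: 20323.2 / 1000 = 20.3232 kg/day

20.3232 kg/day


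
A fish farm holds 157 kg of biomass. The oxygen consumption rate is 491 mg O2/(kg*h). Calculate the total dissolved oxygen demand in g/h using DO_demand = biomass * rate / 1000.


Total O2 consumption (mg/h) = 157 kg * 491 mg/(kg*h) = 77087 mg/h
Convert to g/h: 77087 / 1000 = 77.087 g/h

77.087 g/h


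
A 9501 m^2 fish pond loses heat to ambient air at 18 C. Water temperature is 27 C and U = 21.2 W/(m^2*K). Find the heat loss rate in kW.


Temperature difference dT = 27 - 18 = 9 K
Heat loss (W) = U * A * dT = 21.2 * 9501 * 9 = 1812790.8 W
Convert to kW: 1812790.8 / 1000 = 1812.7908 kW

1812.7908 kW


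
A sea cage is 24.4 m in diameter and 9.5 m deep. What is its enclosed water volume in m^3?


r = d/2 = 24.4/2 = 12.2 m
Base area = pi*r^2 = pi*12.2^2 = 467.59465 m^2
Volume = 467.59465 * 9.5 = 4442.15 m^3

4442.15 m^3


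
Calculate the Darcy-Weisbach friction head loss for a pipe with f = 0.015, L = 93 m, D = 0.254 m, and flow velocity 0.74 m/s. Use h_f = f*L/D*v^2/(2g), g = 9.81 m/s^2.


v^2 = 0.74^2 = 0.5476 m^2/s^2
L/D = 93/0.254 = 366.14173
h_f = f*(L/D)*v^2/(2g) = 0.015 * 366.14173 * 0.5476 / 19.62 = 0.153287 m

0.153287 m


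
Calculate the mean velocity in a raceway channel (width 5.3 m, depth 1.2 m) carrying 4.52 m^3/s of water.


Cross-sectional area = W * d = 5.3 * 1.2 = 6.36 m^2
Velocity = Q / A = 4.52 / 6.36 = 0.710692 m/s

0.710692 m/s


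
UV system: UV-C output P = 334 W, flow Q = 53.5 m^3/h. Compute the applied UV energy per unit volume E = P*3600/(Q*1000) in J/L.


Energy delivered per hour = 334 W * 3600 s = 1202400 J/h
Volume treated per hour = 53.5 m^3/h * 1000 = 53500 L/h
dose = 1202400 / 53500 = 22.4748 J/L

22.4748 J/L


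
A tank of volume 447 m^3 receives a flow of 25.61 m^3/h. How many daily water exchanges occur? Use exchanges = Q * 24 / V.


Daily flow volume = 25.61 m^3/h * 24 h = 614.64 m^3/day
Exchanges = daily flow / tank volume = 614.64 / 447 = 1.37503 exchanges/day

1.37503 exchanges/day


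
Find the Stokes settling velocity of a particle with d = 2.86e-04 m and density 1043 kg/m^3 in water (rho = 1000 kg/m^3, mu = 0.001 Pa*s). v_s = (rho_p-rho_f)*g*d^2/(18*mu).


Density difference: rho_p - rho_f = 1043 - 1000 = 43 kg/m^3
d^2 = (2.86e-04)^2 = 8.1796e-08 m^2
Numerator = (rho_p - rho_f) * g * d^2 = 43 * 9.81 * 8.1796e-08 = 3.4504007e-05
Denominator = 18 * mu = 18 * 0.001 = 0.018
v_s = 3.4504007e-05 / 0.018 = 0.00191689 m/s
Check: Re = rho_f * v_s * d / mu = 1000 * 0.00191689 * 2.86e-04 / 0.001 = 0.548 < 1, so Stokes' law applies.

0.00191689 m/s


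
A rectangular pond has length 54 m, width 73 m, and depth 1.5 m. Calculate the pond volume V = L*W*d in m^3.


Base area = L * W = 54 * 73 = 3942 m^2
Volume = area * depth = 3942 * 1.5 = 5913 m^3

5913 m^3


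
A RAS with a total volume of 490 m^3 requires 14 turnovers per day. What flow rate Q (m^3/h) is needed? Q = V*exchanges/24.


Daily recirculation volume = 490 m^3 * 14 = 6860 m^3/day
Flow rate Q = daily volume / 24 h = 6860 / 24 = 285.833 m^3/h

285.833 m^3/h


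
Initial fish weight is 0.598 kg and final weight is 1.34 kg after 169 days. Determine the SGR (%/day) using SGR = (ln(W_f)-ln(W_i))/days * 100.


ln(W_f) = ln(1.34) = 0.29266961
ln(W_i) = ln(0.598) = -0.51416453
ln(W_f) - ln(W_i) = 0.29266961 - -0.51416453 = 0.80683414
SGR = 0.80683414 / 169 * 100 = 0.477417 %/day

0.477417 %/day


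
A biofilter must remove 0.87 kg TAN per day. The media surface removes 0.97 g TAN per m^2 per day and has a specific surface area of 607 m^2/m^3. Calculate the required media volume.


A = 0.87*1000 / 0.97 = 896.90722 m^2
V = 896.90722 / 607 = 1.47761

1.47761 m^3


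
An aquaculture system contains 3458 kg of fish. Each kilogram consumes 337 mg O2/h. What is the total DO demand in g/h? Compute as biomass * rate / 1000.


Total O2 consumption (mg/h) = 3458 kg * 337 mg/(kg*h) = 1165346 mg/h
Convert to g/h: 1165346 / 1000 = 1165.346 g/h

1165.346 g/h


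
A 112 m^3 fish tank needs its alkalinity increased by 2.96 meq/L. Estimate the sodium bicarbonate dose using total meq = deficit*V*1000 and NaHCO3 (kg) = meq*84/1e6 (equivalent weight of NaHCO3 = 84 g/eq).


Tank volume in L = 112 m^3 * 1000 = 112000 L
Total meq required = 2.96 meq/L * 112000 L = 331520 meq
NaHCO3 mass = 331520 meq * 84 mg/meq / 1e6 = 27.8477 kg

27.8477 kg


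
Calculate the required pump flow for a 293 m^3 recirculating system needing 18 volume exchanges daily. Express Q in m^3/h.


Daily recirculation volume = 293 m^3 * 18 = 5274 m^3/day
Flow rate Q = daily volume / 24 h = 5274 / 24 = 219.75 m^3/h

219.75 m^3/h


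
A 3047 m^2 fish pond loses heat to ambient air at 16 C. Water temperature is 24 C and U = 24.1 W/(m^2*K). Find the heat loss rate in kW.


Temperature difference dT = 24 - 16 = 8 K
Heat loss (W) = U * A * dT = 24.1 * 3047 * 8 = 587461.6 W
Convert to kW: 587461.6 / 1000 = 587.4616 kW

587.4616 kW


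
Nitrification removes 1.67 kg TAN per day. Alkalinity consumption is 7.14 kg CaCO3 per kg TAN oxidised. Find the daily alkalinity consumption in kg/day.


Alkalinity factor: 7.14 kg CaCO3 consumed per kg TAN nitrified
alk = 1.67 kg TAN * 7.14 = 11.9238 kg CaCO3/day

11.9238 kg CaCO3/day


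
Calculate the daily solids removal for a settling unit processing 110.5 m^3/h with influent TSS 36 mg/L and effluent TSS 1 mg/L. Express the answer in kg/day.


Concentration drop: TSS_in - TSS_out = 36 - 1 = 35 mg/L
Hourly solids removed = Q * dTSS = 110.5 m^3/h * 35 mg/L = 3867.5 g/h  (m^3/h * mg/L = g/h)
Daily solids removed = 3867.5 * 24 = 92820 g/day
Convert g to kg: 92820 / 1000 = 92.82 kg/day

92.82 kg/day


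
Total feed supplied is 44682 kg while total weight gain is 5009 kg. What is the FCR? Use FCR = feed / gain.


FCR = feed consumed / weight gained
FCR = 44682 kg / 5009 kg = 8.92034

8.92034


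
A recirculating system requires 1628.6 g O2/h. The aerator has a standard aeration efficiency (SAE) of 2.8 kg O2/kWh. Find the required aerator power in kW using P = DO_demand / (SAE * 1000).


SAE in g O2/kWh = 2.8 * 1000 = 2800 g/kWh
P = DO_demand / SAE_g = 1628.6 / 2800 = 0.581643 kW

0.581643 kW


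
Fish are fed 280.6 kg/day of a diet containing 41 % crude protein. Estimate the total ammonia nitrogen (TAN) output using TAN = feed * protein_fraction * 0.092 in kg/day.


Protein in feed = 280.6 * 41/100 = 115.046 kg/day
TAN = protein * 0.092 = 115.046 * 0.092 = 10.584232 kg/day

10.584232 kg/day


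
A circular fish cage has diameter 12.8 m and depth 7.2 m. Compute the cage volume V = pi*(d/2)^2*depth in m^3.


r = d/2 = 12.8/2 = 6.4 m
Base area = pi*r^2 = pi*6.4^2 = 128.67964 m^2
Volume = 128.67964 * 7.2 = 926.493 m^3

926.493 m^3


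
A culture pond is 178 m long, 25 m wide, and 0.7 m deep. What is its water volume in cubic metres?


Base area = L * W = 178 * 25 = 4450 m^2
Volume = area * depth = 4450 * 0.7 = 3115 m^3

3115 m^3


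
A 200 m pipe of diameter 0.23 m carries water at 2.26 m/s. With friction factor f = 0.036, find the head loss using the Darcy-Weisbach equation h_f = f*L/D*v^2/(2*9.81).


v^2 = 2.26^2 = 5.1076 m^2/s^2
L/D = 200/0.23 = 869.56522
h_f = f*(L/D)*v^2/(2g) = 0.036 * 869.56522 * 5.1076 / 19.62 = 8.14934 m

8.14934 m


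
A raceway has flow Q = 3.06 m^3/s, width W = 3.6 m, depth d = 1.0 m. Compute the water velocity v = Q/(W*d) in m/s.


Cross-sectional area = W * d = 3.6 * 1.0 = 3.6 m^2
Velocity = Q / A = 3.06 / 3.6 = 0.85 m/s

0.85 m/s


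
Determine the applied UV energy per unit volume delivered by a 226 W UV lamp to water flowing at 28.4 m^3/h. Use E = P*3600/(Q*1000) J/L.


Energy delivered per hour = 226 W * 3600 s = 813600 J/h
Volume treated per hour = 28.4 m^3/h * 1000 = 28400 L/h
dose = 813600 / 28400 = 28.6479 J/L

28.6479 J/L


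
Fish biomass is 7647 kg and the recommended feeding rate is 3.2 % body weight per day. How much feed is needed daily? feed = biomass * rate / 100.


Feeding rate fraction = 3.2% / 100 = 0.032
Daily feed = 7647 kg * 0.032 = 244.704 kg/day

244.704 kg/day


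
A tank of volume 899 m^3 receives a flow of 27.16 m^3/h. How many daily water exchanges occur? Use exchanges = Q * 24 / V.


Daily flow volume = 27.16 m^3/h * 24 h = 651.84 m^3/day
Exchanges = daily flow / tank volume = 651.84 / 899 = 0.725072 exchanges/day

0.725072 exchanges/day


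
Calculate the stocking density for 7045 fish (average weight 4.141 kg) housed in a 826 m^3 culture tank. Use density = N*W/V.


Total biomass = 7045 fish * 4.141 kg = 29173.345 kg
Density = total biomass / volume = 29173.345 / 826 = 35.3188 kg/m^3

35.3188 kg/m^3


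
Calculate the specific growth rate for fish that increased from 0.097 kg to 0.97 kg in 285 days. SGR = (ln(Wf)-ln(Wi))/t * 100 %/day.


ln(W_f) = ln(0.97) = -0.030459207
ln(W_i) = ln(0.097) = -2.3330443
ln(W_f) - ln(W_i) = -0.030459207 - -2.3330443 = 2.3025851
SGR = 2.3025851 / 285 * 100 = 0.807925 %/day

0.807925 %/day


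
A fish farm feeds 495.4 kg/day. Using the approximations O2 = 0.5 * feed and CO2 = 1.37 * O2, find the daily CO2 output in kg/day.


O2 = 495.4 * 0.5 = 247.7
CO2 = 247.7 * 1.37 = 339.349

339.349 kg/day


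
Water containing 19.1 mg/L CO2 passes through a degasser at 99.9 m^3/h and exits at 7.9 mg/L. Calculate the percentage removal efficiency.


CO2_out / CO2_in = 7.9 / 19.1 = 0.41361257
Fraction remaining = 0.41361257
efficiency = (1 - 0.41361257) * 100 = 58.6387 %

58.6387 %


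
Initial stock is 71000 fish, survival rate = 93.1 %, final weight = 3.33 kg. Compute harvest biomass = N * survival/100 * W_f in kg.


Survivors = 71000 * 93.1/100 = 66101 fish
Harvest biomass = survivors * W_f = 66101 * 3.33 = 220116.33 kg

220116.33 kg


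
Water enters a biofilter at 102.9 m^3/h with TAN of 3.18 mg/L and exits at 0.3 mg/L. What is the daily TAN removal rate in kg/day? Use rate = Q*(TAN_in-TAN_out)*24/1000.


Concentration drop: TAN_in - TAN_out = 3.18 - 0.3 = 2.88 mg/L
Hourly TAN removed = Q * dTAN = 102.9 m^3/h * 2.88 mg/L = 296.352 g/h  (m^3/h * mg/L = g/h)
Daily TAN removed = 296.352 * 24 = 7112.448 g/day
Convert to kg/day: 7112.448 / 1000 = 7.112448 kg/day

7.112448 kg/day


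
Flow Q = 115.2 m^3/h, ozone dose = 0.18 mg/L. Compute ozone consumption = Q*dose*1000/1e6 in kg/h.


O3 demand (mg/h) = Q * dose * 1000 = 115.2 * 0.18 * 1000 = 20736 mg/h
Convert mg to kg: 20736 / 1e6 = 0.020736 kg/h

0.020736 kg/h


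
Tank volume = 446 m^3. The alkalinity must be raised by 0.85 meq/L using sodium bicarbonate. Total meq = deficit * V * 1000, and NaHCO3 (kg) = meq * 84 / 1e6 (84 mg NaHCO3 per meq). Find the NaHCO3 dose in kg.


Tank volume in L = 446 m^3 * 1000 = 446000 L
Total meq required = 0.85 meq/L * 446000 L = 379100 meq
NaHCO3 mass = 379100 meq * 84 mg/meq / 1e6 = 31.8444 kg

31.8444 kg


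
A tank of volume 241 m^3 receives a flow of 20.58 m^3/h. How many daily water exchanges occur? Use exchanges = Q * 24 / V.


Daily flow volume = 20.58 m^3/h * 24 h = 493.92 m^3/day
Exchanges = daily flow / tank volume = 493.92 / 241 = 2.04946 exchanges/day

2.04946 exchanges/day


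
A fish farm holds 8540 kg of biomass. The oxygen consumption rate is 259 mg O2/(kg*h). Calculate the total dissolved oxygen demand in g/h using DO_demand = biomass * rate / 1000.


Total O2 consumption (mg/h) = 8540 kg * 259 mg/(kg*h) = 2211860 mg/h
Convert to g/h: 2211860 / 1000 = 2211.86 g/h

2211.86 g/h


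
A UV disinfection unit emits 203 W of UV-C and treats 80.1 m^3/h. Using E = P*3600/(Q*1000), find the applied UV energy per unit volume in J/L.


Energy delivered per hour = 203 W * 3600 s = 730800 J/h
Volume treated per hour = 80.1 m^3/h * 1000 = 80100 L/h
dose = 730800 / 80100 = 9.1236 J/L

9.1236 J/L


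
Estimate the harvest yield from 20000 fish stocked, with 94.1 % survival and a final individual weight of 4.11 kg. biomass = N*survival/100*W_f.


Survivors = 20000 * 94.1/100 = 18820 fish
Harvest biomass = survivors * W_f = 18820 * 4.11 = 77350.2 kg

77350.2 kg


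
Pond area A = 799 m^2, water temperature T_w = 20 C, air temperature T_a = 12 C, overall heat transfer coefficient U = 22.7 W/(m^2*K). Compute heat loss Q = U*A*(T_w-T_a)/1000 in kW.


Temperature difference dT = 20 - 12 = 8 K
Heat loss (W) = U * A * dT = 22.7 * 799 * 8 = 145098.4 W
Convert to kW: 145098.4 / 1000 = 145.0984 kW

145.0984 kW


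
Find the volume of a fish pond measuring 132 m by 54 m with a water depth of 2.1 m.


Base area = L * W = 132 * 54 = 7128 m^2
Volume = area * depth = 7128 * 2.1 = 14968.8 m^3

14968.8 m^3


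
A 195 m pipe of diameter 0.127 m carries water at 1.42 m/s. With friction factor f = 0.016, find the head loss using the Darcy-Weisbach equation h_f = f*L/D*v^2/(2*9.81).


v^2 = 1.42^2 = 2.0164 m^2/s^2
L/D = 195/0.127 = 1535.4331
h_f = f*(L/D)*v^2/(2g) = 0.016 * 1535.4331 * 2.0164 / 19.62 = 2.52481 m

2.52481 m


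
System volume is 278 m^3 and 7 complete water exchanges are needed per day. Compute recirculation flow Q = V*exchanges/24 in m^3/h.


Daily recirculation volume = 278 m^3 * 7 = 1946 m^3/day
Flow rate Q = daily volume / 24 h = 1946 / 24 = 81.0833 m^3/h

81.0833 m^3/h


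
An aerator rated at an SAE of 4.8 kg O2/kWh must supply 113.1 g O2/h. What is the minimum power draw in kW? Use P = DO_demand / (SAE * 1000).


SAE in g O2/kWh = 4.8 * 1000 = 4800 g/kWh
P = DO_demand / SAE_g = 113.1 / 4800 = 0.0235625 kW

0.0235625 kW


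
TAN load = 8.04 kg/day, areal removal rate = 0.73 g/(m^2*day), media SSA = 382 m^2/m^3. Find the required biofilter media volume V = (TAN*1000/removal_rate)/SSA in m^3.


A = 8.04*1000 / 0.73 = 11013.699 m^2
V = 11013.699 / 382 = 28.8317

28.8317 m^3
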